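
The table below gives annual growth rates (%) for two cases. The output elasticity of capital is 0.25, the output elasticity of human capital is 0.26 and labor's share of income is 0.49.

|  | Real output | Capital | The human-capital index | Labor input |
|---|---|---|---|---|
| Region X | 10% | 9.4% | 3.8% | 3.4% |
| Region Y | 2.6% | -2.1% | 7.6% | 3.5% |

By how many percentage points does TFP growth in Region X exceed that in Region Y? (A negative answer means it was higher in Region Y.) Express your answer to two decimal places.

Labor's share = 1 − 0.25 − 0.26 = 0.49.
Region X: TFP = 10 − 2.35 − 0.988 − 1.666 = 4.996%.
Region Y: TFP = 2.6 + 0.525 − 1.976 − 1.715 = -0.566%.
Difference = 4.996 − (-0.566) = 5.562 pp.

5.56 percentage points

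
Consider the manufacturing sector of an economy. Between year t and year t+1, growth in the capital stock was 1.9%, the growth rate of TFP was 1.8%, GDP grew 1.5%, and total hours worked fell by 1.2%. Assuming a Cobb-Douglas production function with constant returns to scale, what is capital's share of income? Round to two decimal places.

gY = gA + α·gK + (1−α)·gL, so gY − gA − gL = α(gK − gL).
1.5 − 1.8 + 1.2 = α × (1.9 − (-1.2)).
0.9 = 3.1 α, so α = 0.2903.

α = 0.29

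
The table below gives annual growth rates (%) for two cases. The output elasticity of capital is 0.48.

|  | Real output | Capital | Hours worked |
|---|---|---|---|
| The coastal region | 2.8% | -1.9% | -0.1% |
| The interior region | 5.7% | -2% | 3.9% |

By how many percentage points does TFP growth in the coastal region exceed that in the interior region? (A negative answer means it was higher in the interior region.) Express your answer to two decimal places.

-0.87 percentage points

Labor's share = 1 − 0.48 = 0.52.
The coastal region: TFP = 2.8 + 0.912 + 0.052 = 3.764%.
The interior region: TFP = 5.7 + 0.96 − 2.028 = 4.632%.
Difference = 3.764 − (4.632) = -0.868 pp.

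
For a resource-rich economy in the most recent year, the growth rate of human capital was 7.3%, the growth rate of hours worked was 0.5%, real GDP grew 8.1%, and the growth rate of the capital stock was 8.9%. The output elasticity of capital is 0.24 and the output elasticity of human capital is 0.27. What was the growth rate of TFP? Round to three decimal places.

Labor's share = 1 − 0.24 − 0.27 = 0.49.
The capital stock: 0.24 × 8.9 = 2.136 pp.
Human capital: 0.27 × 7.3 = 1.971 pp.
Hours worked: 0.49 × 0.5 = 0.245 pp.
TFP growth = 8.1 − 4.352 = 3.748%.

3.748%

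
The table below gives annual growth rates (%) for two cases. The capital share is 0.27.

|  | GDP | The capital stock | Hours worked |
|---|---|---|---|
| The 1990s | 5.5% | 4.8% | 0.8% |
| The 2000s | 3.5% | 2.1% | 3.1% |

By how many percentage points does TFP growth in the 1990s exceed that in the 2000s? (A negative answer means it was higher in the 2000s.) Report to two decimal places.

Labor's share = 1 − 0.27 = 0.73.
The 1990s: TFP = 5.5 − 1.296 − 0.584 = 3.62%.
The 2000s: TFP = 3.5 − 0.567 − 2.263 = 0.67%.
Difference = 3.62 − (0.67) = 2.95 pp.

2.95 percentage points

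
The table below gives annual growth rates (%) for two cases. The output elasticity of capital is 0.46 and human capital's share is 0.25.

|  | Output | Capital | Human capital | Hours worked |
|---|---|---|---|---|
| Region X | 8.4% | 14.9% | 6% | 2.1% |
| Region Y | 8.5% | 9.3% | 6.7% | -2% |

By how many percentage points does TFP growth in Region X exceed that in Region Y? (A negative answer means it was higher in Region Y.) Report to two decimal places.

-3.69 percentage points

Labor's share = 1 − 0.46 − 0.25 = 0.29.
Region X: TFP = 8.4 − 6.854 − 1.5 − 0.609 = -0.563%.
Region Y: TFP = 8.5 − 4.278 − 1.675 + 0.58 = 3.127%.
Difference = -0.563 − (3.127) = -3.69 pp.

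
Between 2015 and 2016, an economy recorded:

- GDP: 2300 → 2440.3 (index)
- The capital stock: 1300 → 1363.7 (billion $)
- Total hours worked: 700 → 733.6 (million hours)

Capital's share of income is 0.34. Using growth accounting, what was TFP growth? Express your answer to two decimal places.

TFP growth was 1.27%.

GDP growth = (2440.3 − 2300) / 2300 = 6.1%.
The capital stock growth = (1363.7 − 1300) / 1300 = 4.9%.
Total hours worked growth = (733.6 − 700) / 700 = 4.8%.
Labor's share = 1 − 0.34 = 0.66.
The capital stock: 0.34 × 4.9 = 1.666 pp.
Total hours worked: 0.66 × 4.8 = 3.168 pp.
TFP growth = 6.1 − 4.834 = 1.266%.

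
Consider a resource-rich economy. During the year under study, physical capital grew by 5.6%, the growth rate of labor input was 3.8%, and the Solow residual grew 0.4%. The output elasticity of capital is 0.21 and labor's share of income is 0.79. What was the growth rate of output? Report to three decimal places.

Output growth was 4.578%.

Labor's share = 1 − 0.21 = 0.79.
Physical capital: 0.21 × 5.6 = 1.176 pp.
Labor input: 0.79 × 3.8 = 3.002 pp.
Output growth = 0.4 + 4.178 = 4.578%.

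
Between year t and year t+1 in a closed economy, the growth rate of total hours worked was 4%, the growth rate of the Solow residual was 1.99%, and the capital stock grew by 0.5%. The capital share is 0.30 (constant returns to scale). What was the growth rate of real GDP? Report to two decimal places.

Labor's share = 1 − 0.3 = 0.7.
The capital stock: 0.3 × 0.5 = 0.15 pp.
Total hours worked: 0.7 × 4 = 2.8 pp.
Output growth = 1.99 + 2.95 = 4.94%.

4.94%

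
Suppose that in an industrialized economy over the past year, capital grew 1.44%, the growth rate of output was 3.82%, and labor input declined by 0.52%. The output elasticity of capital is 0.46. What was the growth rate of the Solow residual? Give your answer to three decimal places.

3.438%

Labor's share = 1 − 0.46 = 0.54.
Capital: 0.46 × 1.44 = 0.6624 pp.
Labor input: 0.54 × (-0.52) = -0.2808 pp.
TFP growth = 3.82 − 0.3816 = 3.4384%.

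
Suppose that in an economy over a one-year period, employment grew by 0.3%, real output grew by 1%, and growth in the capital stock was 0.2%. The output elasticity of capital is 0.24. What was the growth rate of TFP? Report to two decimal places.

Labor's share = 1 − 0.24 = 0.76.
The capital stock: 0.24 × 0.2 = 0.048 pp.
Employment: 0.76 × 0.3 = 0.228 pp.
TFP growth = 1 − 0.276 = 0.724%.

0.72%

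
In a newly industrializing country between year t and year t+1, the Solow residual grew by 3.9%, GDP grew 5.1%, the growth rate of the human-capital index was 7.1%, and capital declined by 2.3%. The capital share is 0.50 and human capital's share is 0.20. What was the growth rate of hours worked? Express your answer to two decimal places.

Labor's share = 1 − 0.5 − 0.2 = 0.3.
gY = gA + 0.5×(-2.3) + 0.2×7.1 + 0.3×g.
0.3×g = 5.1 − 3.9 − 0.27 = 0.93.
g = 0.93 / 0.3 = 3.1%.

3.10%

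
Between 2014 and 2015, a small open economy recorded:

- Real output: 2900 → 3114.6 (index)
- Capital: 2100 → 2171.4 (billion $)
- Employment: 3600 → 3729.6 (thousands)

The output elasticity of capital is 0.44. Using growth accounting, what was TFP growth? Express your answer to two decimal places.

Real output growth = (3114.6 − 2900) / 2900 = 7.4%.
Capital growth = (2171.4 − 2100) / 2100 = 3.4%.
Employment growth = (3729.6 − 3600) / 3600 = 3.6%.
Labor's share = 1 − 0.44 = 0.56.
Capital: 0.44 × 3.4 = 1.496 pp.
Employment: 0.56 × 3.6 = 2.016 pp.
TFP growth = 7.4 − 3.512 = 3.888%.

3.89%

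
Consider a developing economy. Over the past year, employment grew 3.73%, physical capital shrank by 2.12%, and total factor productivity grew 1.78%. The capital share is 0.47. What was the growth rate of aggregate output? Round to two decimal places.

Labor's share = 1 − 0.47 = 0.53.
Physical capital: 0.47 × (-2.12) = -0.9964 pp.
Employment: 0.53 × 3.73 = 1.9769 pp.
Output growth = 1.78 + 0.9805 = 2.7605%.

2.76%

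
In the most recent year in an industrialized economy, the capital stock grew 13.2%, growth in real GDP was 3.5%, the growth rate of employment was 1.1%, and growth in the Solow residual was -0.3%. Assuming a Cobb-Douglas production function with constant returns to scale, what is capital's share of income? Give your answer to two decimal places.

0.22

gY = gA + α·gK + (1−α)·gL, so gY − gA − gL = α(gK − gL).
3.5 + 0.3 − 1.1 = α × (13.2 − 1.1).
2.7 = 12.1 α, so α = 0.2231.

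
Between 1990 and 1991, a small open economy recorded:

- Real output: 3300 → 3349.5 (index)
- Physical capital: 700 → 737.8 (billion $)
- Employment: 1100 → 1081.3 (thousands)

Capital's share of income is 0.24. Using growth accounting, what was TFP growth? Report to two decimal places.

1.50%

Real output growth = (3349.5 − 3300) / 3300 = 1.5%.
Physical capital growth = (737.8 − 700) / 700 = 5.4%.
Employment growth = (1081.3 − 1100) / 1100 = -1.7%.
Labor's share = 1 − 0.24 = 0.76.
Physical capital: 0.24 × 5.4 = 1.296 pp.
Employment: 0.76 × (-1.7) = -1.292 pp.
TFP growth = 1.5 − 0.004 = 1.496%.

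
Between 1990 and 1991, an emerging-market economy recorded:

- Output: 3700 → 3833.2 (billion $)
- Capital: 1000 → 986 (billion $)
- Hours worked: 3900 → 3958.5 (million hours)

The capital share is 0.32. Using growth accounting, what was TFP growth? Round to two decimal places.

3.03%

Output growth = (3833.2 − 3700) / 3700 = 3.6%.
Capital growth = (986 − 1000) / 1000 = -1.4%.
Hours worked growth = (3958.5 − 3900) / 3900 = 1.5%.
Labor's share = 1 − 0.32 = 0.68.
Capital: 0.32 × (-1.4) = -0.448 pp.
Hours worked: 0.68 × 1.5 = 1.02 pp.
TFP growth = 3.6 − 0.572 = 3.028%.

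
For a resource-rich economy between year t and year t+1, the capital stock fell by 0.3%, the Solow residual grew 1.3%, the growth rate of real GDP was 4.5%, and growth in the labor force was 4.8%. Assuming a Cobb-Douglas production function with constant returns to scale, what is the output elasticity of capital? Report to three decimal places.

0.314

gY = gA + α·gK + (1−α)·gL, so gY − gA − gL = α(gK − gL).
4.5 − 1.3 − 4.8 = α × (-0.3 − 4.8).
-1.6 = -5.1 α, so α = 0.31373.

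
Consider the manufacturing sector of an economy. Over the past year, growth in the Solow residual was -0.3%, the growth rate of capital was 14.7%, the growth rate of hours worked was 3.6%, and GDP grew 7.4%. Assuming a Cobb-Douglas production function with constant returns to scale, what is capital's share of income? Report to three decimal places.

Capital's share of income is 0.369.

gY = gA + α·gK + (1−α)·gL, so gY − gA − gL = α(gK − gL).
7.4 + 0.3 − 3.6 = α × (14.7 − 3.6).
4.1 = 11.1 α, so α = 0.36937.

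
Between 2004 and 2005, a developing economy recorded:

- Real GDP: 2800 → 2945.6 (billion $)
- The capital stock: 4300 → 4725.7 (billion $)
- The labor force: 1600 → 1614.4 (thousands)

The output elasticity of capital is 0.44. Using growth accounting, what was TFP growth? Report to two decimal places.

Real GDP growth = (2945.6 − 2800) / 2800 = 5.2%.
The capital stock growth = (4725.7 − 4300) / 4300 = 9.9%.
The labor force growth = (1614.4 − 1600) / 1600 = 0.9%.
Labor's share = 1 − 0.44 = 0.56.
The capital stock: 0.44 × 9.9 = 4.356 pp.
The labor force: 0.56 × 0.9 = 0.504 pp.
TFP growth = 5.2 − 4.86 = 0.34%.

TFP grew 0.34%.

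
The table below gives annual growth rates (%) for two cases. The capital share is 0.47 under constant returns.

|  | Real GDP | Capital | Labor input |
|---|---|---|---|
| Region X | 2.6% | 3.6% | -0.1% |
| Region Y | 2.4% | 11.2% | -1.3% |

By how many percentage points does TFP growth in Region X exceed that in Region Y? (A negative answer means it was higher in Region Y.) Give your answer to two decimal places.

Labor's share = 1 − 0.47 = 0.53.
Region X: TFP = 2.6 − 1.692 + 0.053 = 0.961%.
Region Y: TFP = 2.4 − 5.264 + 0.689 = -2.175%.
Difference = 0.961 − (-2.175) = 3.136 pp.

3.14 percentage points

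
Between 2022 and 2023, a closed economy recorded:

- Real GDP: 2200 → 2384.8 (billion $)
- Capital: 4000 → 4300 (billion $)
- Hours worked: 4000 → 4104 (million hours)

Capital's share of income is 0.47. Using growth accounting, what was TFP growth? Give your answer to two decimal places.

Real GDP growth = (2384.8 − 2200) / 2200 = 8.4%.
Capital growth = (4300 − 4000) / 4000 = 7.5%.
Hours worked growth = (4104 − 4000) / 4000 = 2.6%.
Labor's share = 1 − 0.47 = 0.53.
Capital: 0.47 × 7.5 = 3.525 pp.
Hours worked: 0.53 × 2.6 = 1.378 pp.
TFP growth = 8.4 − 4.903 = 3.497%.

3.50%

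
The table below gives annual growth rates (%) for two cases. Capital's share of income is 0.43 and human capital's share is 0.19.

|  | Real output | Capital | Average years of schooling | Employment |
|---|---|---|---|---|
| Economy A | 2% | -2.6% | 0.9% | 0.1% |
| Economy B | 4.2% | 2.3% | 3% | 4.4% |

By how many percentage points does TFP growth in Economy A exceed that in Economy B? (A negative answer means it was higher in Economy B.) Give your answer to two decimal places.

Labor's share = 1 − 0.43 − 0.19 = 0.38.
Economy A: TFP = 2 + 1.118 − 0.171 − 0.038 = 2.909%.
Economy B: TFP = 4.2 − 0.989 − 0.57 − 1.672 = 0.969%.
Difference = 2.909 − (0.969) = 1.94 pp.

1.94 percentage points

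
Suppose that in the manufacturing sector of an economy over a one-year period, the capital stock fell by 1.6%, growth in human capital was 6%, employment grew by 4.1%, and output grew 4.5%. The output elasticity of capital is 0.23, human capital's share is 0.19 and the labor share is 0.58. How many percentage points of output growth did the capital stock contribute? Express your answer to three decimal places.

Contribution = share × growth = 0.23 × (-1.6) = -0.368 pp.

-0.368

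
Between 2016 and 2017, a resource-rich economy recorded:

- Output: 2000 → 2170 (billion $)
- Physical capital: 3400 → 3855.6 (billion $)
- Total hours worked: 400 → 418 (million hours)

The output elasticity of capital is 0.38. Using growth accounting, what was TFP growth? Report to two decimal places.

TFP grew 0.62%.

Output growth = (2170 − 2000) / 2000 = 8.5%.
Physical capital growth = (3855.6 − 3400) / 3400 = 13.4%.
Total hours worked growth = (418 − 400) / 400 = 4.5%.
Labor's share = 1 − 0.38 = 0.62.
Physical capital: 0.38 × 13.4 = 5.092 pp.
Total hours worked: 0.62 × 4.5 = 2.79 pp.
TFP growth = 8.5 − 7.882 = 0.618%.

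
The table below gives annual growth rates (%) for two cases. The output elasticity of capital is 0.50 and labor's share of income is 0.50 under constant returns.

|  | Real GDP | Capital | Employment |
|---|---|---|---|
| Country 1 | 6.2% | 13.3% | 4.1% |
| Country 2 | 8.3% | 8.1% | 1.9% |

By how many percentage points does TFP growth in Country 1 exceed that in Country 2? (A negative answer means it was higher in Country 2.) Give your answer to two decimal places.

-5.80 percentage points

Labor's share = 1 − 0.5 = 0.5.
Country 1: TFP = 6.2 − 6.65 − 2.05 = -2.5%.
Country 2: TFP = 8.3 − 4.05 − 0.95 = 3.3%.
Difference = -2.5 − (3.3) = -5.8 pp.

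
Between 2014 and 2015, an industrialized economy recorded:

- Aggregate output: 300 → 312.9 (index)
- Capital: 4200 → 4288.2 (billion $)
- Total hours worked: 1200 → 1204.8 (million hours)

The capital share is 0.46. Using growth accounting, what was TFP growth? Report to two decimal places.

TFP growth was 3.12%.

Aggregate output growth = (312.9 − 300) / 300 = 4.3%.
Capital growth = (4288.2 − 4200) / 4200 = 2.1%.
Total hours worked growth = (1204.8 − 1200) / 1200 = 0.4%.
Labor's share = 1 − 0.46 = 0.54.
Capital: 0.46 × 2.1 = 0.966 pp.
Total hours worked: 0.54 × 0.4 = 0.216 pp.
TFP growth = 4.3 − 1.182 = 3.118%.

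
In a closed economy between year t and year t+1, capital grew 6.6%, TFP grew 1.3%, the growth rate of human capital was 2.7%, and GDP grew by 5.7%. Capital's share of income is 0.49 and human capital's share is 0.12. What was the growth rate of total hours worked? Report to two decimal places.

Labor's share = 1 − 0.49 − 0.12 = 0.39.
gY = gA + 0.49×6.6 + 0.12×2.7 + 0.39×g.
0.39×g = 5.7 − 1.3 − 3.558 = 0.842.
g = 0.842 / 0.39 = 2.159%.

Total hours worked growth was 2.16%.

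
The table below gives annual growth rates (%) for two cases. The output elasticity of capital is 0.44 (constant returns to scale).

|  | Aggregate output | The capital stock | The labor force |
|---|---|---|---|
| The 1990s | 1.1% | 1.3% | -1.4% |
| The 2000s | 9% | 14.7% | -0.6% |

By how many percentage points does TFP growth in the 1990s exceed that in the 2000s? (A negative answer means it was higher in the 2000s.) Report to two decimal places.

Labor's share = 1 − 0.44 = 0.56.
The 1990s: TFP = 1.1 − 0.572 + 0.784 = 1.312%.
The 2000s: TFP = 9 − 6.468 + 0.336 = 2.868%.
Difference = 1.312 − (2.868) = -1.556 pp.

-1.56 percentage points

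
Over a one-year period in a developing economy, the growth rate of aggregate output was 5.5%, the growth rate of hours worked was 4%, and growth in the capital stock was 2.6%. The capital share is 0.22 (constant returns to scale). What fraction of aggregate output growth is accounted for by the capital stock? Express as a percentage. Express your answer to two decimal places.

The capital stock contributed 0.22 × 2.6 = 0.572 pp.
Share of growth = 0.572 / 5.5 × 100 = 10.4%.

The capital stock accounted for 10.40% of growth.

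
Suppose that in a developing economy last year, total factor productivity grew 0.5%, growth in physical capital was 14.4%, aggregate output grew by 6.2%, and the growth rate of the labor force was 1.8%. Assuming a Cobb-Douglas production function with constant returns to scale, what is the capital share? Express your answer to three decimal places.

gY = gA + α·gK + (1−α)·gL, so gY − gA − gL = α(gK − gL).
6.2 − 0.5 − 1.8 = α × (14.4 − 1.8).
3.9 = 12.6 α, so α = 0.30952.

0.310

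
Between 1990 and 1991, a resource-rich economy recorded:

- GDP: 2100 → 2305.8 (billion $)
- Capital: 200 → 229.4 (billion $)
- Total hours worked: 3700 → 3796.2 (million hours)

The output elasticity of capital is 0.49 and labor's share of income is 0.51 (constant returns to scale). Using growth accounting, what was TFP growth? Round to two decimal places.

GDP growth = (2305.8 − 2100) / 2100 = 9.8%.
Capital growth = (229.4 − 200) / 200 = 14.7%.
Total hours worked growth = (3796.2 − 3700) / 3700 = 2.6%.
Labor's share = 1 − 0.49 = 0.51.
Capital: 0.49 × 14.7 = 7.203 pp.
Total hours worked: 0.51 × 2.6 = 1.326 pp.
TFP growth = 9.8 − 8.529 = 1.271%.

1.27%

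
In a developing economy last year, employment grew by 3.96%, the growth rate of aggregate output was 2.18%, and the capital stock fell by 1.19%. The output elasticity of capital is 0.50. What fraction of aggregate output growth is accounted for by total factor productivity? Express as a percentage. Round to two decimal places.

36.47%

Labor's share = 1 − 0.5 = 0.5.
The capital stock: 0.5 × (-1.19) = -0.595 pp.
Employment: 0.5 × 3.96 = 1.98 pp.
TFP growth = 2.18 − 1.385 = 0.795%.
TFP share of growth = 0.795 / 2.18 × 100 = 36.4679%.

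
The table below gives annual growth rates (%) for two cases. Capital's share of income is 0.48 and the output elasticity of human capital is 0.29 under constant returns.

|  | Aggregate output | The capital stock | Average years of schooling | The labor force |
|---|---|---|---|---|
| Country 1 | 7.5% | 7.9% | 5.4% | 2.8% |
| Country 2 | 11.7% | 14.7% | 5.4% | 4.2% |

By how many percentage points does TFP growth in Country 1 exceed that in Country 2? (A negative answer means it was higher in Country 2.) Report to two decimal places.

Labor's share = 1 − 0.48 − 0.29 = 0.23.
Country 1: TFP = 7.5 − 3.792 − 1.566 − 0.644 = 1.498%.
Country 2: TFP = 11.7 − 7.056 − 1.566 − 0.966 = 2.112%.
Difference = 1.498 − (2.112) = -0.614 pp.

-0.61 percentage points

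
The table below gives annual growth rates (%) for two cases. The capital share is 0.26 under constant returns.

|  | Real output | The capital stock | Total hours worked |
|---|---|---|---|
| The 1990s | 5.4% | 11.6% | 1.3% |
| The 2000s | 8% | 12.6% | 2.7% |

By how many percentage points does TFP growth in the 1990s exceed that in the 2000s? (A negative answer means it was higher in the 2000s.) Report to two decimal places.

-1.30 percentage points

Labor's share = 1 − 0.26 = 0.74.
The 1990s: TFP = 5.4 − 3.016 − 0.962 = 1.422%.
The 2000s: TFP = 8 − 3.276 − 1.998 = 2.726%.
Difference = 1.422 − (2.726) = -1.304 pp.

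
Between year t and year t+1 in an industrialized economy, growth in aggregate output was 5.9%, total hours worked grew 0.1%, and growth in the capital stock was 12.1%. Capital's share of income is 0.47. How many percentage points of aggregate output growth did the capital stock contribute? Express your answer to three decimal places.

5.687 percentage points

Contribution = share × growth = 0.47 × 12.1 = 5.687 pp.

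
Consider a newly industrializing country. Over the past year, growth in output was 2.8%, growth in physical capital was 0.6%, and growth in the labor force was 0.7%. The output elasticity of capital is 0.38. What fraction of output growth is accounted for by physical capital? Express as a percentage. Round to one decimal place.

Physical capital contributed 0.38 × 0.6 = 0.228 pp.
Share of growth = 0.228 / 2.8 × 100 = 8.143%.

8.1%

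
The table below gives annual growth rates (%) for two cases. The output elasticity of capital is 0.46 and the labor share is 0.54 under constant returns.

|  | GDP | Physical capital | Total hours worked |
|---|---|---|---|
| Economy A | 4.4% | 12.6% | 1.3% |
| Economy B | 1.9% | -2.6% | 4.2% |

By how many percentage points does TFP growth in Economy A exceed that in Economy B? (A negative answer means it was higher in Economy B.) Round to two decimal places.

-2.93 percentage points

Labor's share = 1 − 0.46 = 0.54.
Economy A: TFP = 4.4 − 5.796 − 0.702 = -2.098%.
Economy B: TFP = 1.9 + 1.196 − 2.268 = 0.828%.
Difference = -2.098 − (0.828) = -2.926 pp.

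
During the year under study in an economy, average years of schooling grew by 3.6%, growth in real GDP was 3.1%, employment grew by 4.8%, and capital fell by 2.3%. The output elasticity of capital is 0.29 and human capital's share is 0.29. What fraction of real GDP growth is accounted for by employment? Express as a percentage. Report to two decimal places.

Labor's share = 1 − 0.29 − 0.29 = 0.42.
Employment contributed 0.42 × 4.8 = 2.016 pp.
Share of growth = 2.016 / 3.1 × 100 = 65.0323%.

Employment accounted for 65.03% of growth.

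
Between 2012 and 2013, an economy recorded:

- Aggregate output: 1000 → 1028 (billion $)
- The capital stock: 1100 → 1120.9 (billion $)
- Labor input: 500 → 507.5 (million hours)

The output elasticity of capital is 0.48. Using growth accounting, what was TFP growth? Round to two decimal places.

1.11%

Aggregate output growth = (1028 − 1000) / 1000 = 2.8%.
The capital stock growth = (1120.9 − 1100) / 1100 = 1.9%.
Labor input growth = (507.5 − 500) / 500 = 1.5%.
Labor's share = 1 − 0.48 = 0.52.
The capital stock: 0.48 × 1.9 = 0.912 pp.
Labor input: 0.52 × 1.5 = 0.78 pp.
TFP growth = 2.8 − 1.692 = 1.108%.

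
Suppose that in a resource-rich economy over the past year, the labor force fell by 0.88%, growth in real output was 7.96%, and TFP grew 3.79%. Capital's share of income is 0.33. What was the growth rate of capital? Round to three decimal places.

Labor's share = 1 − 0.33 = 0.67.
gY = gA + 0.67×(-0.88) + 0.33×g.
0.33×g = 7.96 − 3.79 + 0.5896 = 4.7596.
g = 4.7596 / 0.33 = 14.42303%.

Capital grew 14.423%.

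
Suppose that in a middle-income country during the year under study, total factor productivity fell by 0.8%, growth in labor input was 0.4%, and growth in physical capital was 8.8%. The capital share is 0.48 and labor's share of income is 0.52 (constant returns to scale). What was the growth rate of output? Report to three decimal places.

Labor's share = 1 − 0.48 = 0.52.
Physical capital: 0.48 × 8.8 = 4.224 pp.
Labor input: 0.52 × 0.4 = 0.208 pp.
Output growth = -0.8 + 4.432 = 3.632%.

Output grew 3.632%.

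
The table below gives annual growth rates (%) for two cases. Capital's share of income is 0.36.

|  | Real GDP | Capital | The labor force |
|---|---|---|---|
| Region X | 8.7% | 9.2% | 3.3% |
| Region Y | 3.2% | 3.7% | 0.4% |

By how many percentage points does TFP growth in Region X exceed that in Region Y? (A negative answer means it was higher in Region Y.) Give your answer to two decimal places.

1.66 percentage points

Labor's share = 1 − 0.36 = 0.64.
Region X: TFP = 8.7 − 3.312 − 2.112 = 3.276%.
Region Y: TFP = 3.2 − 1.332 − 0.256 = 1.612%.
Difference = 3.276 − (1.612) = 1.664 pp.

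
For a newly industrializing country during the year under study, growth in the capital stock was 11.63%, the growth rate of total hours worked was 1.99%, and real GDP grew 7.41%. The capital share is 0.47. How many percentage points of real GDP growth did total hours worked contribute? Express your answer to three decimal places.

Labor's share = 1 − 0.47 = 0.53.
Contribution = share × growth = 0.53 × 1.99 = 1.0547 pp.

1.055 percentage points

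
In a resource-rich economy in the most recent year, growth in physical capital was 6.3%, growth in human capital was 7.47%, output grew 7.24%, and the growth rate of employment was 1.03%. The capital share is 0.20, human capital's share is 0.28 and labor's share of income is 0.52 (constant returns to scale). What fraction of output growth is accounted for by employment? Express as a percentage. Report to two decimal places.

Labor's share = 1 − 0.2 − 0.28 = 0.52.
Employment contributed 0.52 × 1.03 = 0.5356 pp.
Share of growth = 0.5356 / 7.24 × 100 = 7.3978%.

7.40%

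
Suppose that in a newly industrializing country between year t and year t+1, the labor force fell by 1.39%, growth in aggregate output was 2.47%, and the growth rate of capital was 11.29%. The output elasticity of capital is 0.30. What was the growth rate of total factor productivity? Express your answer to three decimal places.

Total factor productivity grew 0.056%.

Labor's share = 1 − 0.3 = 0.7.
Capital: 0.3 × 11.29 = 3.387 pp.
The labor force: 0.7 × (-1.39) = -0.973 pp.
TFP growth = 2.47 − 2.414 = 0.056%.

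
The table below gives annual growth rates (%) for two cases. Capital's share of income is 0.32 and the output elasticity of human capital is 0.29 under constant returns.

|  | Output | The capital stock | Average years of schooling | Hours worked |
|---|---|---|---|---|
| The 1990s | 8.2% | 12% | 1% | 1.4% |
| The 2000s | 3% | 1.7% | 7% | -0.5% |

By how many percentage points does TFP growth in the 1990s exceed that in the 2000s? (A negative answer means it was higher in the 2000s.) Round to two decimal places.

2.90 percentage points

Labor's share = 1 − 0.32 − 0.29 = 0.39.
The 1990s: TFP = 8.2 − 3.84 − 0.29 − 0.546 = 3.524%.
The 2000s: TFP = 3 − 0.544 − 2.03 + 0.195 = 0.621%.
Difference = 3.524 − (0.621) = 2.903 pp.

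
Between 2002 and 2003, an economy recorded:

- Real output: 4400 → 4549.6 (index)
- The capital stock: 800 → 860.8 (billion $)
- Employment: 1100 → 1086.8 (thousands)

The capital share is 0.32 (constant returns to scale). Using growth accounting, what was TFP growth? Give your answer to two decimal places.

Real output growth = (4549.6 − 4400) / 4400 = 3.4%.
The capital stock growth = (860.8 − 800) / 800 = 7.6%.
Employment growth = (1086.8 − 1100) / 1100 = -1.2%.
Labor's share = 1 − 0.32 = 0.68.
The capital stock: 0.32 × 7.6 = 2.432 pp.
Employment: 0.68 × (-1.2) = -0.816 pp.
TFP growth = 3.4 − 1.616 = 1.784%.

1.78%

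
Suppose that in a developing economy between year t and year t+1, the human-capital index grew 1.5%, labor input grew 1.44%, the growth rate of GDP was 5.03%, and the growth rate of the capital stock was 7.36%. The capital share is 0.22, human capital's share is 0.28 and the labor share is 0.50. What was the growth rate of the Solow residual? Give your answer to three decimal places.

2.271%

Labor's share = 1 − 0.22 − 0.28 = 0.5.
The capital stock: 0.22 × 7.36 = 1.6192 pp.
The human-capital index: 0.28 × 1.5 = 0.42 pp.
Labor input: 0.5 × 1.44 = 0.72 pp.
TFP growth = 5.03 − 2.7592 = 2.2708%.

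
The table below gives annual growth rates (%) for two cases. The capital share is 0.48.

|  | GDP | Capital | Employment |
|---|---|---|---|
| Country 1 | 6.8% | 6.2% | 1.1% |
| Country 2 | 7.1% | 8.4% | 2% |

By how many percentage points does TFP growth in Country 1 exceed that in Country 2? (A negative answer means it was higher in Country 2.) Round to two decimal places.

1.22 percentage points

Labor's share = 1 − 0.48 = 0.52.
Country 1: TFP = 6.8 − 2.976 − 0.572 = 3.252%.
Country 2: TFP = 7.1 − 4.032 − 1.04 = 2.028%.
Difference = 3.252 − (2.028) = 1.224 pp.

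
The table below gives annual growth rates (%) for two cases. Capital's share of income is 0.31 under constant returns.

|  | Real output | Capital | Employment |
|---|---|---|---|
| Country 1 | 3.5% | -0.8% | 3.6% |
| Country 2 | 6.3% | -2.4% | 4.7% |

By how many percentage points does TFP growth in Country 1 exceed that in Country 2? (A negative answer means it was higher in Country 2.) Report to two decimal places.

Labor's share = 1 − 0.31 = 0.69.
Country 1: TFP = 3.5 + 0.248 − 2.484 = 1.264%.
Country 2: TFP = 6.3 + 0.744 − 3.243 = 3.801%.
Difference = 1.264 − (3.801) = -2.537 pp.

-2.54 percentage points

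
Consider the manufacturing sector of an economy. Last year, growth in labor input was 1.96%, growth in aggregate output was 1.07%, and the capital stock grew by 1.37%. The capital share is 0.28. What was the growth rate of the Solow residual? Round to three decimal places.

-0.725%

Labor's share = 1 − 0.28 = 0.72.
The capital stock: 0.28 × 1.37 = 0.3836 pp.
Labor input: 0.72 × 1.96 = 1.4112 pp.
TFP growth = 1.07 − 1.7948 = -0.7248%.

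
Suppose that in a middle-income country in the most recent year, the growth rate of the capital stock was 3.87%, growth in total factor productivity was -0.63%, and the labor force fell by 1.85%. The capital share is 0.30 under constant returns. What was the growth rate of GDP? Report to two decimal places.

-0.76%

Labor's share = 1 − 0.3 = 0.7.
The capital stock: 0.3 × 3.87 = 1.161 pp.
The labor force: 0.7 × (-1.85) = -1.295 pp.
Output growth = -0.63 + (-0.134) = -0.764%.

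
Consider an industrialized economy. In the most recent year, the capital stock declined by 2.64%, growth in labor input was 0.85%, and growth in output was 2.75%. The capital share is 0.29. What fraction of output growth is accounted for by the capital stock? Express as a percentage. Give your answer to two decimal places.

The capital stock accounted for -27.84% of growth.

The capital stock contributed 0.29 × (-2.64) = -0.7656 pp.
Share of growth = -0.7656 / 2.75 × 100 = -27.84%.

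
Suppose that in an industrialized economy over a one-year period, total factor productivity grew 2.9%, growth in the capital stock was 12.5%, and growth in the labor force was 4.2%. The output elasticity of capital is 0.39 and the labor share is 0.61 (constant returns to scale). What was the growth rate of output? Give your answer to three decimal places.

Labor's share = 1 − 0.39 = 0.61.
The capital stock: 0.39 × 12.5 = 4.875 pp.
The labor force: 0.61 × 4.2 = 2.562 pp.
Output growth = 2.9 + 7.437 = 10.337%.

Output grew 10.337%.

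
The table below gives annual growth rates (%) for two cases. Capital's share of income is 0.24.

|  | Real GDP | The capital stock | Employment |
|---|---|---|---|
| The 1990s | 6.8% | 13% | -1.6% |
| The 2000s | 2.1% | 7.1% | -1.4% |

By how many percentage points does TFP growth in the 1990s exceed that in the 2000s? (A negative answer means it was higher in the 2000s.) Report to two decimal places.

3.44 percentage points

Labor's share = 1 − 0.24 = 0.76.
The 1990s: TFP = 6.8 − 3.12 + 1.216 = 4.896%.
The 2000s: TFP = 2.1 − 1.704 + 1.064 = 1.46%.
Difference = 4.896 − (1.46) = 3.436 pp.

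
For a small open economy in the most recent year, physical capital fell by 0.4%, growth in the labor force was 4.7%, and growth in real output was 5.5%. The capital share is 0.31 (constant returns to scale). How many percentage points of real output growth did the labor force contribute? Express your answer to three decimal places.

Labor's share = 1 − 0.31 = 0.69.
Contribution = share × growth = 0.69 × 4.7 = 3.243 pp.

3.243 pp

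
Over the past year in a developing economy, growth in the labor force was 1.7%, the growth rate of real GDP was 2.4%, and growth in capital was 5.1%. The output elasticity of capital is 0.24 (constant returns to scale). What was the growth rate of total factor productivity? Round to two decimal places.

Labor's share = 1 − 0.24 = 0.76.
Capital: 0.24 × 5.1 = 1.224 pp.
The labor force: 0.76 × 1.7 = 1.292 pp.
TFP growth = 2.4 − 2.516 = -0.116%.

-0.12%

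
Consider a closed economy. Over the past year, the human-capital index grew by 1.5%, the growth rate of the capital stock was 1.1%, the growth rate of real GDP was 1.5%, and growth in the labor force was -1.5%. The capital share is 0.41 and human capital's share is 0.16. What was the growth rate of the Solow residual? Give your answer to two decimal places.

Labor's share = 1 − 0.41 − 0.16 = 0.43.
The capital stock: 0.41 × 1.1 = 0.451 pp.
The human-capital index: 0.16 × 1.5 = 0.24 pp.
The labor force: 0.43 × (-1.5) = -0.645 pp.
TFP growth = 1.5 − 0.046 = 1.454%.

1.45%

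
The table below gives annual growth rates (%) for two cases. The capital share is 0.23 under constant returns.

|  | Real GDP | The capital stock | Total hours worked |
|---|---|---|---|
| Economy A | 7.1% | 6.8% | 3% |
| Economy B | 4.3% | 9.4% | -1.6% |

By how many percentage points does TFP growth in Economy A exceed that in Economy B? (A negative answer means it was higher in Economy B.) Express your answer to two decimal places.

-0.14 percentage points

Labor's share = 1 − 0.23 = 0.77.
Economy A: TFP = 7.1 − 1.564 − 2.31 = 3.226%.
Economy B: TFP = 4.3 − 2.162 + 1.232 = 3.37%.
Difference = 3.226 − (3.37) = -0.144 pp.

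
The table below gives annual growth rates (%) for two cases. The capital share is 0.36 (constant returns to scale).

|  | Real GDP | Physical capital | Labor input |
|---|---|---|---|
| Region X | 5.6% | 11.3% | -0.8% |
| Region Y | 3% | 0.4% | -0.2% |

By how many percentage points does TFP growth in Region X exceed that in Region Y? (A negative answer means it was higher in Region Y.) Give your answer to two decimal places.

-0.94 percentage points

Labor's share = 1 − 0.36 = 0.64.
Region X: TFP = 5.6 − 4.068 + 0.512 = 2.044%.
Region Y: TFP = 3 − 0.144 + 0.128 = 2.984%.
Difference = 2.044 − (2.984) = -0.94 pp.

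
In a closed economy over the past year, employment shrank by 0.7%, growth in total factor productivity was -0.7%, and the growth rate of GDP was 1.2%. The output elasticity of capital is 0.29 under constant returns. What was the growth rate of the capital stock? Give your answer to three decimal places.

Labor's share = 1 − 0.29 = 0.71.
gY = gA + 0.71×(-0.7) + 0.29×g.
0.29×g = 1.2 + 0.7 + 0.497 = 2.397.
g = 2.397 / 0.29 = 8.26552%.

8.266%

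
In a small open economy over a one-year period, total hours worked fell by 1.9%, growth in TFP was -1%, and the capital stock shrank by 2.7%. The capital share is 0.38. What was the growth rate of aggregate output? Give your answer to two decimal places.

Labor's share = 1 − 0.38 = 0.62.
The capital stock: 0.38 × (-2.7) = -1.026 pp.
Total hours worked: 0.62 × (-1.9) = -1.178 pp.
Output growth = -1 + (-2.204) = -3.204%.

-3.20%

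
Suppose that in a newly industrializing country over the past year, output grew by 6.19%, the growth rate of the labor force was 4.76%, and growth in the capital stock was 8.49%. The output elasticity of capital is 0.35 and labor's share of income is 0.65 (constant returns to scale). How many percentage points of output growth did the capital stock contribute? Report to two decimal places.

2.97

Contribution = share × growth = 0.35 × 8.49 = 2.9715 pp.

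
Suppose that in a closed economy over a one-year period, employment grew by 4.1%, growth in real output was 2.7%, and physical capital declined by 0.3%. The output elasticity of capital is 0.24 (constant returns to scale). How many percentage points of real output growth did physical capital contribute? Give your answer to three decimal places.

Contribution = share × growth = 0.24 × (-0.3) = -0.072 pp.

-0.072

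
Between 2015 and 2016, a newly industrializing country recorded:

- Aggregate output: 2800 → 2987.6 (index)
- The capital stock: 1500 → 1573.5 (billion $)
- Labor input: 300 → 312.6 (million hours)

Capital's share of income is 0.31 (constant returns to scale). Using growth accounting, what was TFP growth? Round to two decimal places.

TFP growth was 2.28%.

Aggregate output growth = (2987.6 − 2800) / 2800 = 6.7%.
The capital stock growth = (1573.5 − 1500) / 1500 = 4.9%.
Labor input growth = (312.6 − 300) / 300 = 4.2%.
Labor's share = 1 − 0.31 = 0.69.
The capital stock: 0.31 × 4.9 = 1.519 pp.
Labor input: 0.69 × 4.2 = 2.898 pp.
TFP growth = 6.7 − 4.417 = 2.283%.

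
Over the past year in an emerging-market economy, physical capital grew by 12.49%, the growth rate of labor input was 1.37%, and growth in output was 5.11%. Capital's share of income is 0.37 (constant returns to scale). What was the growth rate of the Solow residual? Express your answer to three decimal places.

Labor's share = 1 − 0.37 = 0.63.
Physical capital: 0.37 × 12.49 = 4.6213 pp.
Labor input: 0.63 × 1.37 = 0.8631 pp.
TFP growth = 5.11 − 5.4844 = -0.3744%.

-0.374%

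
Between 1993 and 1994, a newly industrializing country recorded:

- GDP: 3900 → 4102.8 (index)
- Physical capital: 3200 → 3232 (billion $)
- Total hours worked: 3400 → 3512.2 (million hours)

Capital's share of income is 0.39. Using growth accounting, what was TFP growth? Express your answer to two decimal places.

2.80%

GDP growth = (4102.8 − 3900) / 3900 = 5.2%.
Physical capital growth = (3232 − 3200) / 3200 = 1%.
Total hours worked growth = (3512.2 − 3400) / 3400 = 3.3%.
Labor's share = 1 − 0.39 = 0.61.
Physical capital: 0.39 × 1 = 0.39 pp.
Total hours worked: 0.61 × 3.3 = 2.013 pp.
TFP growth = 5.2 − 2.403 = 2.797%.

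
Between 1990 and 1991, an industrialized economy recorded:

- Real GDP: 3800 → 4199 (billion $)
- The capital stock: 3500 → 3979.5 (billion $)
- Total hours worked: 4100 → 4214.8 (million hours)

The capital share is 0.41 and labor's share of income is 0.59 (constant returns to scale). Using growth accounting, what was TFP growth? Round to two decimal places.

TFP grew 3.23%.

Real GDP growth = (4199 − 3800) / 3800 = 10.5%.
The capital stock growth = (3979.5 − 3500) / 3500 = 13.7%.
Total hours worked growth = (4214.8 − 4100) / 4100 = 2.8%.
Labor's share = 1 − 0.41 = 0.59.
The capital stock: 0.41 × 13.7 = 5.617 pp.
Total hours worked: 0.59 × 2.8 = 1.652 pp.
TFP growth = 10.5 − 7.269 = 3.231%.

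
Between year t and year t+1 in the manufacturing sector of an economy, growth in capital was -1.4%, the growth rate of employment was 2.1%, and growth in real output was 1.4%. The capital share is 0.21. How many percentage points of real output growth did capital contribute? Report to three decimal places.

-0.294 pp

Contribution = share × growth = 0.21 × (-1.4) = -0.294 pp.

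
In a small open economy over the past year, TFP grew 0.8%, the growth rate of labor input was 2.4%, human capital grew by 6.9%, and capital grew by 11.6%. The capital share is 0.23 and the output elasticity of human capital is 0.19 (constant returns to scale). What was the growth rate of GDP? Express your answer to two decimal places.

Labor's share = 1 − 0.23 − 0.19 = 0.58.
Capital: 0.23 × 11.6 = 2.668 pp.
Human capital: 0.19 × 6.9 = 1.311 pp.
Labor input: 0.58 × 2.4 = 1.392 pp.
Output growth = 0.8 + 5.371 = 6.171%.

6.17%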